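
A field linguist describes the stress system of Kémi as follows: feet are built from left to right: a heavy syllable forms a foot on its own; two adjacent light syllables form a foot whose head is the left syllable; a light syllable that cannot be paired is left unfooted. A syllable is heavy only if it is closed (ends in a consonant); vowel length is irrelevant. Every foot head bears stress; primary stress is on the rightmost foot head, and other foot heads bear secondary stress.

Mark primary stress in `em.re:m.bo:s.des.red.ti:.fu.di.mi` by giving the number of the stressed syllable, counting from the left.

Weights: 1 em H, 2 re:m H, 3 bo:s H, 4 des H, 5 red H, 6 ti: L, 7 fu L, 8 di L, 9 mi L.
Parse left to right (heavy = foot alone; LL = one foot; stranded L unfooted): (ˈem) (ˈre:m) (ˈbo:s) (ˈdes) (ˈred) (ˈti:.fu) (ˈdi.mi).
Foot heads: 1, 2, 3, 4, 5, 6, 8.
Primary stress on the rightmost head = syllable 8.
Primary stress: syllable 8 → em.re:m.bo:s.des.red.ti:.fu.ˈdi.mi.

8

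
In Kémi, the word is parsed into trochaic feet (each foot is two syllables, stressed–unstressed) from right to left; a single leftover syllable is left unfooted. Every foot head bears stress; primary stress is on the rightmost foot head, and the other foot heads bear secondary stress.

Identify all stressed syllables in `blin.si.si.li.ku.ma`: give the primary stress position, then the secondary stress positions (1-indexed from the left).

primary 5, secondary 1, 3

Parse right to left into trochaic (ˈσσ) feet: (ˈblin.si) (ˈsi.li) (ˈku.ma).
Foot heads (stressed positions): 1, 3, 5.
End Rule Rightmost: primary stress on the rightmost head = syllable 5.
Secondary stress on 1, 3: ˌblin.si.ˌsi.li.ˈku.ma.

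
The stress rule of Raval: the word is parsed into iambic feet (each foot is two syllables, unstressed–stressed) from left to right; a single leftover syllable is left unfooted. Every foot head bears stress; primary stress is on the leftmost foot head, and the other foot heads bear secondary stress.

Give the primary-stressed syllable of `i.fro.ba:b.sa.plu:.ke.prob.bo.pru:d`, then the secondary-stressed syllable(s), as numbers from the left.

Parse left to right into iambic (σˈσ) feet: (i.ˈfro) (ba:b.ˈsa) (plu:.ˈke) (prob.ˈbo) pru:d. Syllable 9 is left unfooted.
Foot heads (stressed positions): 2, 4, 6, 8.
End Rule Leftmost: primary stress on the leftmost head = syllable 2.
Secondary stress on 4, 6, 8: i.ˈfro.ba:b.ˌsa.plu:.ˌke.prob.ˌbo.pru:d.

primary 2, secondary 4, 6, 8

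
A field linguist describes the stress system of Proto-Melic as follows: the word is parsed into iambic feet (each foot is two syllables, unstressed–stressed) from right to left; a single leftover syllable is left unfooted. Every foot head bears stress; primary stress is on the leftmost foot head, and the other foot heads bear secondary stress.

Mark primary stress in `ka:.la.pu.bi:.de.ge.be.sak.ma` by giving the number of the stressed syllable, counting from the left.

Parse right to left into iambic (σˈσ) feet: ka: (la.ˈpu) (bi:.ˈde) (ge.ˈbe) (sak.ˈma). Syllable 1 is left unfooted.
Foot heads (stressed positions): 3, 5, 7, 9.
End Rule Leftmost: primary stress on the leftmost head = syllable 3.
Primary stress: syllable 3 → ka:.la.ˈpu.bi:.de.ge.be.sak.ma.

3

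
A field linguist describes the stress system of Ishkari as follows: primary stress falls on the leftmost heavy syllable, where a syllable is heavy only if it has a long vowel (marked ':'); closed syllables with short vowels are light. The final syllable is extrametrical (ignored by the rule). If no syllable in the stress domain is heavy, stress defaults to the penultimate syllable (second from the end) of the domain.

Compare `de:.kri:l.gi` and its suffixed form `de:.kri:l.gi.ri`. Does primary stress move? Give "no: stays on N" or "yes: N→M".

Base `de:.kri:l.gi` (3 syllables):
  The final syllable (3, gi) is extrametrical; the stress domain is syllables 1–2.
  Weights: 1 de: H, 2 kri:l H.
  Heavy syllables in the domain: 1, 2. The leftmost is syllable 1 (de:).
  → primary stress on syllable 1.
Suffixed `de:.kri:l.gi.ri` (4 syllables):
  The final syllable (4, ri) is extrametrical; the stress domain is syllables 1–3.
  Weights: 1 de: H, 2 kri:l H, 3 gi L.
  Heavy syllables in the domain: 1, 2. The leftmost is syllable 1 (de:).
  → primary stress on syllable 1.

no: stays on 1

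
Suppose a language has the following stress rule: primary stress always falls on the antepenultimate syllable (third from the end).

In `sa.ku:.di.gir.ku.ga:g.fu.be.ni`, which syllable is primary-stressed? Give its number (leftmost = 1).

The word has 9 syllables; the antepenultimate syllable (third from the end) is syllable 7 (fu).
Primary stress: syllable 7 → sa.ku:.di.gir.ku.ga:g.ˈfu.be.ni.

7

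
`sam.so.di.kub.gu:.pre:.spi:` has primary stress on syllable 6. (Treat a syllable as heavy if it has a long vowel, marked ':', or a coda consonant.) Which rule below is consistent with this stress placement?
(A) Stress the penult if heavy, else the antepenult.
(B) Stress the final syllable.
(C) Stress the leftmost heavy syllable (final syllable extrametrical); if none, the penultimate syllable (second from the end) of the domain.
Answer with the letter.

Rule A → syllable 6 ✓.
Rule B → syllable 7 (observed: 6).
Rule C → syllable 1 (observed: 6).

A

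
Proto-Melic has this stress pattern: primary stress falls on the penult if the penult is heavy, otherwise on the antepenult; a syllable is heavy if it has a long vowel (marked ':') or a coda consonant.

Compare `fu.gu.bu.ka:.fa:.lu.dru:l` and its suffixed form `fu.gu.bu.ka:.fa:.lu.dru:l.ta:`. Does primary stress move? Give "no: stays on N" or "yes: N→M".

yes: 5→7

Base `fu.gu.bu.ka:.fa:.lu.dru:l` (7 syllables):
  Weights: 5 fa: H, 6 lu L, 7 dru:l H.
  The penult (syllable 6, lu) is light, so stress falls on the antepenult (syllable 5, fa:).
  → primary stress on syllable 5.
Suffixed `fu.gu.bu.ka:.fa:.lu.dru:l.ta:` (8 syllables):
  Weights: 6 lu L, 7 dru:l H, 8 ta: H.
  The penult (syllable 7, dru:l) is heavy, so it takes stress.
  → primary stress on syllable 7.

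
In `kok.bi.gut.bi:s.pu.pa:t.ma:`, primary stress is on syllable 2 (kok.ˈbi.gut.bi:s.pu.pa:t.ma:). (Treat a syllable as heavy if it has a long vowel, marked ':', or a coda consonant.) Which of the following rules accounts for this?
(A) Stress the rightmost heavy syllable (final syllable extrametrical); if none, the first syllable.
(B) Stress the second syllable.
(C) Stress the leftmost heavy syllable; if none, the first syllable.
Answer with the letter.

Rule A → syllable 6 (observed: 2).
Rule B → syllable 2 ✓.
Rule C → syllable 1 (observed: 2).

B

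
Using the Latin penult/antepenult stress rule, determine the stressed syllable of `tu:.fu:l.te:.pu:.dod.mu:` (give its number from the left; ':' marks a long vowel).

5

Classical Latin: stress the penult if heavy (long vowel or closed), else the antepenult.
Weights: 4 pu: H, 5 dod H, 6 mu: H.
The penult (syllable 5, dod) is heavy, so it takes stress.
Stress on syllable 5: tu:.fu:l.te:.pu:.ˈdod.mu:.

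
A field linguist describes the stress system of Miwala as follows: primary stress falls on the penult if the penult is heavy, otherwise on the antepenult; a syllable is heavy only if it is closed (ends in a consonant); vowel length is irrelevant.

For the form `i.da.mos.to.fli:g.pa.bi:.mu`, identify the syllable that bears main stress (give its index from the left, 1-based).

6

Weights: 6 pa L, 7 bi: L, 8 mu L.
The penult (syllable 7, bi:) is light, so stress falls on the antepenult (syllable 6, pa).
Primary stress: syllable 6 → i.da.mos.to.fli:g.ˈpa.bi:.mu.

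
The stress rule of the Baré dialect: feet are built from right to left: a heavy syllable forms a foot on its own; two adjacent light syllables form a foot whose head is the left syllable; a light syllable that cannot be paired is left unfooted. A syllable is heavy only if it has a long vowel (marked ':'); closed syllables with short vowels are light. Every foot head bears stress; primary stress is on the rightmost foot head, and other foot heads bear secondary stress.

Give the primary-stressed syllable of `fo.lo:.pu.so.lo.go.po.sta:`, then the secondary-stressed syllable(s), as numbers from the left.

primary 8, secondary 2, 4, 6

Weights: 1 fo L, 2 lo: H, 3 pu L, 4 so L, 5 lo L, 6 go L, 7 po L, 8 sta: H.
Parse right to left (heavy = foot alone; LL = one foot; stranded L unfooted): fo (ˈlo:) pu (ˈso.lo) (ˈgo.po) (ˈsta:).
Foot heads: 2, 4, 6, 8.
Primary stress on the rightmost head = syllable 8.
Secondary stress on 2, 4, 6: fo.ˌlo:.pu.ˌso.lo.ˌgo.po.ˈsta:.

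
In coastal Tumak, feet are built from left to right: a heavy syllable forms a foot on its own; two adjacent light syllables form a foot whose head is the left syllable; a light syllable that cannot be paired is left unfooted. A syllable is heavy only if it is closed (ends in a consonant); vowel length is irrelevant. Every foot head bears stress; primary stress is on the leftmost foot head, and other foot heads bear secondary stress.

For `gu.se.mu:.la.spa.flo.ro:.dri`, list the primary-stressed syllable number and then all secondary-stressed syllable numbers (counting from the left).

primary 1, secondary 3, 5, 7

Weights: 1 gu L, 2 se L, 3 mu: L, 4 la L, 5 spa L, 6 flo L, 7 ro: L, 8 dri L.
Parse left to right (heavy = foot alone; LL = one foot; stranded L unfooted): (ˈgu.se) (ˈmu:.la) (ˈspa.flo) (ˈro:.dri).
Foot heads: 1, 3, 5, 7.
Primary stress on the leftmost head = syllable 1.
Secondary stress on 3, 5, 7: ˈgu.se.ˌmu:.la.ˌspa.flo.ˌro:.dri.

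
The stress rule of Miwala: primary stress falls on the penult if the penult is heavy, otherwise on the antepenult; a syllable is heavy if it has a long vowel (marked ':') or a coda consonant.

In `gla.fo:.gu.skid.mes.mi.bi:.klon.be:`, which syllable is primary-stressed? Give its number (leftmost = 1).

Weights: 7 bi: H, 8 klon H, 9 be: H.
The penult (syllable 8, klon) is heavy, so it takes stress.
Primary stress: syllable 8 → gla.fo:.gu.skid.mes.mi.bi:.ˈklon.be:.

8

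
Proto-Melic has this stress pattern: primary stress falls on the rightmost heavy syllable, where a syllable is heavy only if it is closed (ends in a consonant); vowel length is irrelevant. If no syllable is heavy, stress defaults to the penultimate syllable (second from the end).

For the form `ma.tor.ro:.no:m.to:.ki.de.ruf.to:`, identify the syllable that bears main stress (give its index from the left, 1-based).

Weights: 1 ma L, 2 tor H, 3 ro: L, 4 no:m H, 5 to: L, 6 ki L, 7 de L, 8 ruf H, 9 to: L.
Heavy syllables in the domain: 2, 4, 8. The rightmost is syllable 8 (ruf).
Primary stress: syllable 8 → ma.tor.ro:.no:m.to:.ki.de.ˈruf.to:.

8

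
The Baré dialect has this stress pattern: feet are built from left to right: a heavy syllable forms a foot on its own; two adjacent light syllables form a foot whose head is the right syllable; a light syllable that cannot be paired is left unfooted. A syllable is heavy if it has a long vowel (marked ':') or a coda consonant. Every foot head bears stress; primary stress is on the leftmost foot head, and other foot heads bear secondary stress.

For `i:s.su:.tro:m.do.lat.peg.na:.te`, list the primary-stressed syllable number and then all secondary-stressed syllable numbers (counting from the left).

primary 1, secondary 2, 3, 5, 6, 7

Weights: 1 i:s H, 2 su: H, 3 tro:m H, 4 do L, 5 lat H, 6 peg H, 7 na: H, 8 te L.
Parse left to right (heavy = foot alone; LL = one foot; stranded L unfooted): (ˈi:s) (ˈsu:) (ˈtro:m) do (ˈlat) (ˈpeg) (ˈna:) te.
Foot heads: 1, 2, 3, 5, 6, 7.
Primary stress on the leftmost head = syllable 1.
Secondary stress on 2, 3, 5, 6, 7: ˈi:s.ˌsu:.ˌtro:m.do.ˌlat.ˌpeg.ˌna:.te.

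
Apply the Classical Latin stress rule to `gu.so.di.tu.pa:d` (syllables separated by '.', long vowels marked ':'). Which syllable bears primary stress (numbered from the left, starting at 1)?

3

Classical Latin: stress the penult if heavy (long vowel or closed), else the antepenult.
Weights: 3 di L, 4 tu L, 5 pa:d H.
The penult (syllable 4, tu) is light, so stress falls on the antepenult (syllable 3, di).
Stress on syllable 3: gu.so.ˈdi.tu.pa:d.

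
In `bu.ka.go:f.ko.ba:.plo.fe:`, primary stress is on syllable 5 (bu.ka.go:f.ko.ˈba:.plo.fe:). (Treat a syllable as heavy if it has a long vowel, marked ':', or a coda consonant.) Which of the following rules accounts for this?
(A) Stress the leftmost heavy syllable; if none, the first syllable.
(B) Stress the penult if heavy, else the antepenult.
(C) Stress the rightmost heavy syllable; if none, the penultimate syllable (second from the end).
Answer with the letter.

Rule A → syllable 3 (observed: 5).
Rule B → syllable 5 ✓.
Rule C → syllable 7 (observed: 5).

B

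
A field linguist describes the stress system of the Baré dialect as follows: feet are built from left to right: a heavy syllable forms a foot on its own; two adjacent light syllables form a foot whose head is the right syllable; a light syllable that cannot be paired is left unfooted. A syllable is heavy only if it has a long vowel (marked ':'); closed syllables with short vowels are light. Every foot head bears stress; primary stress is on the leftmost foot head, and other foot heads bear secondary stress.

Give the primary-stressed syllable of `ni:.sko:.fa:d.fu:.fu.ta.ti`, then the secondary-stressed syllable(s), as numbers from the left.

primary 1, secondary 2, 3, 4, 6

Weights: 1 ni: H, 2 sko: H, 3 fa:d H, 4 fu: H, 5 fu L, 6 ta L, 7 ti L.
Parse left to right (heavy = foot alone; LL = one foot; stranded L unfooted): (ˈni:) (ˈsko:) (ˈfa:d) (ˈfu:) (fu.ˈta) ti.
Foot heads: 1, 2, 3, 4, 6.
Primary stress on the leftmost head = syllable 1.
Secondary stress on 2, 3, 4, 6: ˈni:.ˌsko:.ˌfa:d.ˌfu:.fu.ˌta.ti.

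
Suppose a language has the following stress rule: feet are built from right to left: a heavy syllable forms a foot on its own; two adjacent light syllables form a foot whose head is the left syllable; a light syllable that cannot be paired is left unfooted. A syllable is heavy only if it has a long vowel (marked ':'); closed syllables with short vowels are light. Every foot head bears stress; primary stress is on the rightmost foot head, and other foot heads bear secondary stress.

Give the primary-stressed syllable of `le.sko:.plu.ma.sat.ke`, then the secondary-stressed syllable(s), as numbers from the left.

Weights: 1 le L, 2 sko: H, 3 plu L, 4 ma L, 5 sat L, 6 ke L.
Parse right to left (heavy = foot alone; LL = one foot; stranded L unfooted): le (ˈsko:) (ˈplu.ma) (ˈsat.ke).
Foot heads: 2, 3, 5.
Primary stress on the rightmost head = syllable 5.
Secondary stress on 2, 3: le.ˌsko:.ˌplu.ma.ˈsat.ke.

primary 5, secondary 2, 3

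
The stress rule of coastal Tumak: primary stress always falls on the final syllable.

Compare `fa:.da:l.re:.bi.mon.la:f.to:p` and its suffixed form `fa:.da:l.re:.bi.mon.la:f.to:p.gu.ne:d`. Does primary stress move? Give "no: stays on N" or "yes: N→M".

yes: 7→9

Base `fa:.da:l.re:.bi.mon.la:f.to:p` (7 syllables):
  The word has 7 syllables; the final syllable is syllable 7 (to:p).
  → primary stress on syllable 7.
Suffixed `fa:.da:l.re:.bi.mon.la:f.to:p.gu.ne:d` (9 syllables):
  The word has 9 syllables; the final syllable is syllable 9 (ne:d).
  → primary stress on syllable 9.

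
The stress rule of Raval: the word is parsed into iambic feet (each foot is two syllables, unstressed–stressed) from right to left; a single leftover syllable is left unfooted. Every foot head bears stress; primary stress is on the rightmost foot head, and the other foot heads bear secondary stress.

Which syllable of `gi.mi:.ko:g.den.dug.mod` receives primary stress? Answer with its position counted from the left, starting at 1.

6

Parse right to left into iambic (σˈσ) feet: (gi.ˈmi:) (ko:g.ˈden) (dug.ˈmod).
Foot heads (stressed positions): 2, 4, 6.
End Rule Rightmost: primary stress on the rightmost head = syllable 6.
Primary stress: syllable 6 → gi.mi:.ko:g.den.dug.ˈmod.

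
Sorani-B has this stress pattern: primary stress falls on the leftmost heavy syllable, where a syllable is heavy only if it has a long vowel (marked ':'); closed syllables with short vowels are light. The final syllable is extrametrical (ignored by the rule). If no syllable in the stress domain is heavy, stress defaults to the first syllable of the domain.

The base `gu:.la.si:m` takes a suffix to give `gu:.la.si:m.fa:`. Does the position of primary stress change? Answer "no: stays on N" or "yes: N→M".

Base `gu:.la.si:m` (3 syllables):
  The final syllable (3, si:m) is extrametrical; the stress domain is syllables 1–2.
  Weights: 1 gu: H, 2 la L.
  Heavy syllables in the domain: 1. The leftmost is syllable 1 (gu:).
  → primary stress on syllable 1.
Suffixed `gu:.la.si:m.fa:` (4 syllables):
  The final syllable (4, fa:) is extrametrical; the stress domain is syllables 1–3.
  Weights: 1 gu: H, 2 la L, 3 si:m H.
  Heavy syllables in the domain: 1, 3. The leftmost is syllable 1 (gu:).
  → primary stress on syllable 1.

no: stays on 1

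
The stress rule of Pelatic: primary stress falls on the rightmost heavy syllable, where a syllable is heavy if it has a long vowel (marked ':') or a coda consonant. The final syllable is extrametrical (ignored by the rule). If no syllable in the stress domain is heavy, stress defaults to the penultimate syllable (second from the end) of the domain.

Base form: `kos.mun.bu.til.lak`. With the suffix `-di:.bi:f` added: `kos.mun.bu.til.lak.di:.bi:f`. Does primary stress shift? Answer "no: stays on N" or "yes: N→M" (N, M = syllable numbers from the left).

Base `kos.mun.bu.til.lak` (5 syllables):
  The final syllable (5, lak) is extrametrical; the stress domain is syllables 1–4.
  Weights: 1 kos H, 2 mun H, 3 bu L, 4 til H.
  Heavy syllables in the domain: 1, 2, 4. The rightmost is syllable 4 (til).
  → primary stress on syllable 4.
Suffixed `kos.mun.bu.til.lak.di:.bi:f` (7 syllables):
  The final syllable (7, bi:f) is extrametrical; the stress domain is syllables 1–6.
  Weights: 1 kos H, 2 mun H, 3 bu L, 4 til H, 5 lak H, 6 di: H.
  Heavy syllables in the domain: 1, 2, 4, 5, 6. The rightmost is syllable 6 (di:).
  → primary stress on syllable 6.

yes: 4→6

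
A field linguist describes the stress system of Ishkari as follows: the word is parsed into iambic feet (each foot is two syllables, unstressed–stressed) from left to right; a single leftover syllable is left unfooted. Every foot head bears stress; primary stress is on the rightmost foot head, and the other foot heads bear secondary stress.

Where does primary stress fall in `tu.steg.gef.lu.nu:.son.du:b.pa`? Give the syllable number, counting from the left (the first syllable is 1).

Parse left to right into iambic (σˈσ) feet: (tu.ˈsteg) (gef.ˈlu) (nu:.ˈson) (du:b.ˈpa).
Foot heads (stressed positions): 2, 4, 6, 8.
End Rule Rightmost: primary stress on the rightmost head = syllable 8.
Primary stress: syllable 8 → tu.steg.gef.lu.nu:.son.du:b.ˈpa.

8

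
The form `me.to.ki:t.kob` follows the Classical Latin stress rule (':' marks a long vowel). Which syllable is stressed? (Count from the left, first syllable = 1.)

3

Classical Latin: stress the penult if heavy (long vowel or closed), else the antepenult.
Weights: 2 to L, 3 ki:t H, 4 kob H.
The penult (syllable 3, ki:t) is heavy, so it takes stress.
Stress on syllable 3: me.to.ˈki:t.kob.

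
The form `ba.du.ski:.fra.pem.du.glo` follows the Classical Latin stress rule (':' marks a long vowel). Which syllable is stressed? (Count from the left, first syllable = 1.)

Classical Latin: stress the penult if heavy (long vowel or closed), else the antepenult.
Weights: 5 pem H, 6 du L, 7 glo L.
The penult (syllable 6, du) is light, so stress falls on the antepenult (syllable 5, pem).
Stress on syllable 5: ba.du.ski:.fra.ˈpem.du.glo.

5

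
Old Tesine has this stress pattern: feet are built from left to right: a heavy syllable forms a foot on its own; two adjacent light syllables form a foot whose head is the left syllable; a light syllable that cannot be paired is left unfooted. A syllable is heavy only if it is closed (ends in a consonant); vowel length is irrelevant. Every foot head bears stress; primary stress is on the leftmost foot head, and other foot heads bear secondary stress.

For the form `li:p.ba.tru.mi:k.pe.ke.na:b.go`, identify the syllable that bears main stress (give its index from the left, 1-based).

1

Weights: 1 li:p H, 2 ba L, 3 tru L, 4 mi:k H, 5 pe L, 6 ke L, 7 na:b H, 8 go L.
Parse left to right (heavy = foot alone; LL = one foot; stranded L unfooted): (ˈli:p) (ˈba.tru) (ˈmi:k) (ˈpe.ke) (ˈna:b) go.
Foot heads: 1, 2, 4, 5, 7.
Primary stress on the leftmost head = syllable 1.
Primary stress: syllable 1 → ˈli:p.ba.tru.mi:k.pe.ke.na:b.go.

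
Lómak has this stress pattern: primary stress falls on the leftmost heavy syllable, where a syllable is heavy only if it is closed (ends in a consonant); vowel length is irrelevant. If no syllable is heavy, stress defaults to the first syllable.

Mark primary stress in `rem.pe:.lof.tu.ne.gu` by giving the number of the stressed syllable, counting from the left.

Weights: 1 rem H, 2 pe: L, 3 lof H, 4 tu L, 5 ne L, 6 gu L.
Heavy syllables in the domain: 1, 3. The leftmost is syllable 1 (rem).
Primary stress: syllable 1 → ˈrem.pe:.lof.tu.ne.gu.

1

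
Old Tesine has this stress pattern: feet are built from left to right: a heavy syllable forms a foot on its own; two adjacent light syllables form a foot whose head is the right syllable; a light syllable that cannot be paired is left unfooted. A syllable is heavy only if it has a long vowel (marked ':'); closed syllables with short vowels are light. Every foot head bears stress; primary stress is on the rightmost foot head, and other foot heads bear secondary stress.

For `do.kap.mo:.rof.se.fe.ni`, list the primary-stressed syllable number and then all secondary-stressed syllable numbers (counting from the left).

primary 7, secondary 2, 3, 5

Weights: 1 do L, 2 kap L, 3 mo: H, 4 rof L, 5 se L, 6 fe L, 7 ni L.
Parse left to right (heavy = foot alone; LL = one foot; stranded L unfooted): (do.ˈkap) (ˈmo:) (rof.ˈse) (fe.ˈni).
Foot heads: 2, 3, 5, 7.
Primary stress on the rightmost head = syllable 7.
Secondary stress on 2, 3, 5: do.ˌkap.ˌmo:.rof.ˌse.fe.ˈni.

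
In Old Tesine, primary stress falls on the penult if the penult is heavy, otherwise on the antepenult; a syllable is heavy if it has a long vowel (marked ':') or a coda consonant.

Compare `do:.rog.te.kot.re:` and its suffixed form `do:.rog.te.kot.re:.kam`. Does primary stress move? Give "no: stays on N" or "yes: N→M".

yes: 4→5

Base `do:.rog.te.kot.re:` (5 syllables):
  Weights: 3 te L, 4 kot H, 5 re: H.
  The penult (syllable 4, kot) is heavy, so it takes stress.
  → primary stress on syllable 4.
Suffixed `do:.rog.te.kot.re:.kam` (6 syllables):
  Weights: 4 kot H, 5 re: H, 6 kam H.
  The penult (syllable 5, re:) is heavy, so it takes stress.
  → primary stress on syllable 5.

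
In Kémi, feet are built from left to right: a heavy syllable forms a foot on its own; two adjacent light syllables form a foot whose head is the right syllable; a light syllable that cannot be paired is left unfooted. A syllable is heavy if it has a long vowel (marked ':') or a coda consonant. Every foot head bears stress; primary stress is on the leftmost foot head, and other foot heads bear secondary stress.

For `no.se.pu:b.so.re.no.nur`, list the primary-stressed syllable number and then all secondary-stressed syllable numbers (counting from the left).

primary 2, secondary 3, 5, 7

Weights: 1 no L, 2 se L, 3 pu:b H, 4 so L, 5 re L, 6 no L, 7 nur H.
Parse left to right (heavy = foot alone; LL = one foot; stranded L unfooted): (no.ˈse) (ˈpu:b) (so.ˈre) no (ˈnur).
Foot heads: 2, 3, 5, 7.
Primary stress on the leftmost head = syllable 2.
Secondary stress on 3, 5, 7: no.ˈse.ˌpu:b.so.ˌre.no.ˌnur.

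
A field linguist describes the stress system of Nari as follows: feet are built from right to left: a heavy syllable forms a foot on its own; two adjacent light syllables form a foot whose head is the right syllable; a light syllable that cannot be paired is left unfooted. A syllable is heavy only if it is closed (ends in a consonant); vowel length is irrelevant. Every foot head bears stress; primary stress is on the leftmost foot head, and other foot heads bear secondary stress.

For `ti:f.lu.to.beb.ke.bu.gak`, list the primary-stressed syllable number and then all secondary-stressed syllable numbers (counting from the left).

primary 1, secondary 3, 4, 6, 7

Weights: 1 ti:f H, 2 lu L, 3 to L, 4 beb H, 5 ke L, 6 bu L, 7 gak H.
Parse right to left (heavy = foot alone; LL = one foot; stranded L unfooted): (ˈti:f) (lu.ˈto) (ˈbeb) (ke.ˈbu) (ˈgak).
Foot heads: 1, 3, 4, 6, 7.
Primary stress on the leftmost head = syllable 1.
Secondary stress on 3, 4, 6, 7: ˈti:f.lu.ˌto.ˌbeb.ke.ˌbu.ˌgak.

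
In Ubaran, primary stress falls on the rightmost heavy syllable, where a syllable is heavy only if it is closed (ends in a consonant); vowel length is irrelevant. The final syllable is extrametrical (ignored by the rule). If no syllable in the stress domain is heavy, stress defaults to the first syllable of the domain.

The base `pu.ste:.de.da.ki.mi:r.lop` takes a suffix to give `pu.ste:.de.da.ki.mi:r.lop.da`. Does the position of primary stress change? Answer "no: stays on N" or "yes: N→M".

yes: 6→7

Base `pu.ste:.de.da.ki.mi:r.lop` (7 syllables):
  The final syllable (7, lop) is extrametrical; the stress domain is syllables 1–6.
  Weights: 1 pu L, 2 ste: L, 3 de L, 4 da L, 5 ki L, 6 mi:r H.
  Heavy syllables in the domain: 6. The rightmost is syllable 6 (mi:r).
  → primary stress on syllable 6.
Suffixed `pu.ste:.de.da.ki.mi:r.lop.da` (8 syllables):
  The final syllable (8, da) is extrametrical; the stress domain is syllables 1–7.
  Weights: 1 pu L, 2 ste: L, 3 de L, 4 da L, 5 ki L, 6 mi:r H, 7 lop H.
  Heavy syllables in the domain: 6, 7. The rightmost is syllable 7 (lop).
  → primary stress on syllable 7.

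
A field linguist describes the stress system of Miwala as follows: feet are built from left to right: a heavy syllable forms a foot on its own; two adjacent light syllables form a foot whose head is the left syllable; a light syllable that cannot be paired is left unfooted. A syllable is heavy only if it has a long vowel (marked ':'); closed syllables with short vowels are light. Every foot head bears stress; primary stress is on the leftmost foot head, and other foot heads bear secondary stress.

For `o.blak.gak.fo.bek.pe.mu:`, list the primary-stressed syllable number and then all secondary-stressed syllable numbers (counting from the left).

primary 1, secondary 3, 5, 7

Weights: 1 o L, 2 blak L, 3 gak L, 4 fo L, 5 bek L, 6 pe L, 7 mu: H.
Parse left to right (heavy = foot alone; LL = one foot; stranded L unfooted): (ˈo.blak) (ˈgak.fo) (ˈbek.pe) (ˈmu:).
Foot heads: 1, 3, 5, 7.
Primary stress on the leftmost head = syllable 1.
Secondary stress on 3, 5, 7: ˈo.blak.ˌgak.fo.ˌbek.pe.ˌmu:.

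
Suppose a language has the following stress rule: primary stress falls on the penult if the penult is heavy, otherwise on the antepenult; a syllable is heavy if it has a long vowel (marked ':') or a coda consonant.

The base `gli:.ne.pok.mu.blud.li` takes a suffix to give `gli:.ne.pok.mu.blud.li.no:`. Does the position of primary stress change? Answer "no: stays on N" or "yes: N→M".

no: stays on 5

Base `gli:.ne.pok.mu.blud.li` (6 syllables):
  Weights: 4 mu L, 5 blud H, 6 li L.
  The penult (syllable 5, blud) is heavy, so it takes stress.
  → primary stress on syllable 5.
Suffixed `gli:.ne.pok.mu.blud.li.no:` (7 syllables):
  Weights: 5 blud H, 6 li L, 7 no: H.
  The penult (syllable 6, li) is light, so stress falls on the antepenult (syllable 5, blud).
  → primary stress on syllable 5.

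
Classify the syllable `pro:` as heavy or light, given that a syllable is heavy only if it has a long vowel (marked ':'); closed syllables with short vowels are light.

`pro:`: long vowel, open (no coda). Long vowel → heavy.

heavy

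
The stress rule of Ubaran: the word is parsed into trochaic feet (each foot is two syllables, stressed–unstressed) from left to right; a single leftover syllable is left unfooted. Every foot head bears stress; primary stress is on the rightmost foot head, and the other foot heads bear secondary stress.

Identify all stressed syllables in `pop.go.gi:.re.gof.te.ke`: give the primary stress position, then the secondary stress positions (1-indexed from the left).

primary 5, secondary 1, 3

Parse left to right into trochaic (ˈσσ) feet: (ˈpop.go) (ˈgi:.re) (ˈgof.te) ke. Syllable 7 is left unfooted.
Foot heads (stressed positions): 1, 3, 5.
End Rule Rightmost: primary stress on the rightmost head = syllable 5.
Secondary stress on 1, 3: ˌpop.go.ˌgi:.re.ˈgof.te.ke.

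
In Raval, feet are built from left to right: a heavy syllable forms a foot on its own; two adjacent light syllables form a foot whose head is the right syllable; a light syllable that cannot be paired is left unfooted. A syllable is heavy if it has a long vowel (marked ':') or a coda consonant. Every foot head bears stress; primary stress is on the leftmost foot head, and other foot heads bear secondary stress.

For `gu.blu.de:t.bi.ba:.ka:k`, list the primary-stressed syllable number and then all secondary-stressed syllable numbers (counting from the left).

primary 2, secondary 3, 5, 6

Weights: 1 gu L, 2 blu L, 3 de:t H, 4 bi L, 5 ba: H, 6 ka:k H.
Parse left to right (heavy = foot alone; LL = one foot; stranded L unfooted): (gu.ˈblu) (ˈde:t) bi (ˈba:) (ˈka:k).
Foot heads: 2, 3, 5, 6.
Primary stress on the leftmost head = syllable 2.
Secondary stress on 3, 5, 6: gu.ˈblu.ˌde:t.bi.ˌba:.ˌka:k.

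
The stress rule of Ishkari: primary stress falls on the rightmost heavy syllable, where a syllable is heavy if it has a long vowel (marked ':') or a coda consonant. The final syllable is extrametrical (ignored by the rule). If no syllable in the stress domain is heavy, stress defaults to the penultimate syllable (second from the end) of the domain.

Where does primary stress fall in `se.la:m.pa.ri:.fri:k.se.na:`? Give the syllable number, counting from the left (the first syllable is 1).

The final syllable (7, na:) is extrametrical; the stress domain is syllables 1–6.
Weights: 1 se L, 2 la:m H, 3 pa L, 4 ri: H, 5 fri:k H, 6 se L.
Heavy syllables in the domain: 2, 4, 5. The rightmost is syllable 5 (fri:k).
Primary stress: syllable 5 → se.la:m.pa.ri:.ˈfri:k.se.na:.

5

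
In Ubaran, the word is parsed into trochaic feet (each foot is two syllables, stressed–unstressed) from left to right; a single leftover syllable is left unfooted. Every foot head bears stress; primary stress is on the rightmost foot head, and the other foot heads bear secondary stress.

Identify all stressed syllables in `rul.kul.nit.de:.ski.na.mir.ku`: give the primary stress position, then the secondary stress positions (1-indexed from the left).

Parse left to right into trochaic (ˈσσ) feet: (ˈrul.kul) (ˈnit.de:) (ˈski.na) (ˈmir.ku).
Foot heads (stressed positions): 1, 3, 5, 7.
End Rule Rightmost: primary stress on the rightmost head = syllable 7.
Secondary stress on 1, 3, 5: ˌrul.kul.ˌnit.de:.ˌski.na.ˈmir.ku.

primary 7, secondary 1, 3, 5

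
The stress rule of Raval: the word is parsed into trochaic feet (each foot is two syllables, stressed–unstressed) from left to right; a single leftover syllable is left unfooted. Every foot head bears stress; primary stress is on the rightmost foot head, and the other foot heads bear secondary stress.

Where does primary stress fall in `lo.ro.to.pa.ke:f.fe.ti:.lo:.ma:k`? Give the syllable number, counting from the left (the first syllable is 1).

7

Parse left to right into trochaic (ˈσσ) feet: (ˈlo.ro) (ˈto.pa) (ˈke:f.fe) (ˈti:.lo:) ma:k. Syllable 9 is left unfooted.
Foot heads (stressed positions): 1, 3, 5, 7.
End Rule Rightmost: primary stress on the rightmost head = syllable 7.
Primary stress: syllable 7 → lo.ro.to.pa.ke:f.fe.ˈti:.lo:.ma:k.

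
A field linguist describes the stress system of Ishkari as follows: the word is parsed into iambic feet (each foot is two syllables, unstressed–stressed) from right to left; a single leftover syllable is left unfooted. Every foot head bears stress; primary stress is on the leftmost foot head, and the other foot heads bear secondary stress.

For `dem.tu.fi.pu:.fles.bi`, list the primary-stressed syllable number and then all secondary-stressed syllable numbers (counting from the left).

primary 2, secondary 4, 6

Parse right to left into iambic (σˈσ) feet: (dem.ˈtu) (fi.ˈpu:) (fles.ˈbi).
Foot heads (stressed positions): 2, 4, 6.
End Rule Leftmost: primary stress on the leftmost head = syllable 2.
Secondary stress on 4, 6: dem.ˈtu.fi.ˌpu:.fles.ˌbi.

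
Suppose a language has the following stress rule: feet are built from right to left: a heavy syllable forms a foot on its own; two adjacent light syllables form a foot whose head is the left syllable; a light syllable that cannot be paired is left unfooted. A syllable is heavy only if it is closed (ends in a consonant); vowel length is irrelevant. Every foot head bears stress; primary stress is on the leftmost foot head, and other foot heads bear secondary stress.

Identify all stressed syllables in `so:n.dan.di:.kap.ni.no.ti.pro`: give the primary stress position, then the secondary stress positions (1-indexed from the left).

Weights: 1 so:n H, 2 dan H, 3 di: L, 4 kap H, 5 ni L, 6 no L, 7 ti L, 8 pro L.
Parse right to left (heavy = foot alone; LL = one foot; stranded L unfooted): (ˈso:n) (ˈdan) di: (ˈkap) (ˈni.no) (ˈti.pro).
Foot heads: 1, 2, 4, 5, 7.
Primary stress on the leftmost head = syllable 1.
Secondary stress on 2, 4, 5, 7: ˈso:n.ˌdan.di:.ˌkap.ˌni.no.ˌti.pro.

primary 1, secondary 2, 4, 5, 7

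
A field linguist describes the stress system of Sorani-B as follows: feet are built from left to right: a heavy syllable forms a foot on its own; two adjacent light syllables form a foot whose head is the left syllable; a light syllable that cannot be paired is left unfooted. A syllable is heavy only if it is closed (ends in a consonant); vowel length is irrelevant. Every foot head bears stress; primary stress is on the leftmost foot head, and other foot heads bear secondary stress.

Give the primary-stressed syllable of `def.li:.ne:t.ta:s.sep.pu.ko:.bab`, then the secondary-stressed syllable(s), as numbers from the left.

primary 1, secondary 3, 4, 5, 6, 8

Weights: 1 def H, 2 li: L, 3 ne:t H, 4 ta:s H, 5 sep H, 6 pu L, 7 ko: L, 8 bab H.
Parse left to right (heavy = foot alone; LL = one foot; stranded L unfooted): (ˈdef) li: (ˈne:t) (ˈta:s) (ˈsep) (ˈpu.ko:) (ˈbab).
Foot heads: 1, 3, 4, 5, 6, 8.
Primary stress on the leftmost head = syllable 1.
Secondary stress on 3, 4, 5, 6, 8: ˈdef.li:.ˌne:t.ˌta:s.ˌsep.ˌpu.ko:.ˌbab.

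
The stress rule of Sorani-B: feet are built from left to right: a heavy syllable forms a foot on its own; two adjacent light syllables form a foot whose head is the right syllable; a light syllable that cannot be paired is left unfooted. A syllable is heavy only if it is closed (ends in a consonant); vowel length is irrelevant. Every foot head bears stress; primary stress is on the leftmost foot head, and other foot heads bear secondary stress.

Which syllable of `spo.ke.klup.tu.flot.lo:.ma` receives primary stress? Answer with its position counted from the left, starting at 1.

2

Weights: 1 spo L, 2 ke L, 3 klup H, 4 tu L, 5 flot H, 6 lo: L, 7 ma L.
Parse left to right (heavy = foot alone; LL = one foot; stranded L unfooted): (spo.ˈke) (ˈklup) tu (ˈflot) (lo:.ˈma).
Foot heads: 2, 3, 5, 7.
Primary stress on the leftmost head = syllable 2.
Primary stress: syllable 2 → spo.ˈke.klup.tu.flot.lo:.ma.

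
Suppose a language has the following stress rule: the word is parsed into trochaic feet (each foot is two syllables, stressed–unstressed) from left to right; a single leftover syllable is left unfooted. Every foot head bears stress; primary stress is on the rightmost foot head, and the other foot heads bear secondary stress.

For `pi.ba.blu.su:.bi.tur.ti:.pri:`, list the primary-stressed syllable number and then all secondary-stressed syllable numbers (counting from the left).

primary 7, secondary 1, 3, 5

Parse left to right into trochaic (ˈσσ) feet: (ˈpi.ba) (ˈblu.su:) (ˈbi.tur) (ˈti:.pri:).
Foot heads (stressed positions): 1, 3, 5, 7.
End Rule Rightmost: primary stress on the rightmost head = syllable 7.
Secondary stress on 1, 3, 5: ˌpi.ba.ˌblu.su:.ˌbi.tur.ˈti:.pri:.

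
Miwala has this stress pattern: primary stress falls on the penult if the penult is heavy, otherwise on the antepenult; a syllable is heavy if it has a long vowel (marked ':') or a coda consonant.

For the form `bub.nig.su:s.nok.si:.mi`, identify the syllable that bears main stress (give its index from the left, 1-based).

5

Weights: 4 nok H, 5 si: H, 6 mi L.
The penult (syllable 5, si:) is heavy, so it takes stress.
Primary stress: syllable 5 → bub.nig.su:s.nok.ˈsi:.mi.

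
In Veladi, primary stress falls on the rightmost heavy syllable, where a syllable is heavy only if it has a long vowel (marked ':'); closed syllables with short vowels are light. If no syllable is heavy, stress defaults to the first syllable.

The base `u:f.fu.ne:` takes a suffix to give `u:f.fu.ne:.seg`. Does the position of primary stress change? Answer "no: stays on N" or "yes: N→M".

Base `u:f.fu.ne:` (3 syllables):
  Weights: 1 u:f H, 2 fu L, 3 ne: H.
  Heavy syllables in the domain: 1, 3. The rightmost is syllable 3 (ne:).
  → primary stress on syllable 3.
Suffixed `u:f.fu.ne:.seg` (4 syllables):
  Weights: 1 u:f H, 2 fu L, 3 ne: H, 4 seg L.
  Heavy syllables in the domain: 1, 3. The rightmost is syllable 3 (ne:).
  → primary stress on syllable 3.

no: stays on 3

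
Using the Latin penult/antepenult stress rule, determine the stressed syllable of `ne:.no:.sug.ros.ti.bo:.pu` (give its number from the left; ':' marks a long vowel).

Classical Latin: stress the penult if heavy (long vowel or closed), else the antepenult.
Weights: 5 ti L, 6 bo: H, 7 pu L.
The penult (syllable 6, bo:) is heavy, so it takes stress.
Stress on syllable 6: ne:.no:.sug.ros.ti.ˈbo:.pu.

6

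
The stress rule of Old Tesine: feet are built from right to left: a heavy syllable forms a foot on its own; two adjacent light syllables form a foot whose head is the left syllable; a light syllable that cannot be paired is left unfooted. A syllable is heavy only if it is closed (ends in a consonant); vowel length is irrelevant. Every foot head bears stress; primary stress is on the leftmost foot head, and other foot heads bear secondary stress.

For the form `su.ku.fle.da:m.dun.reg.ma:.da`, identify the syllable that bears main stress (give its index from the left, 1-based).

Weights: 1 su L, 2 ku L, 3 fle L, 4 da:m H, 5 dun H, 6 reg H, 7 ma: L, 8 da L.
Parse right to left (heavy = foot alone; LL = one foot; stranded L unfooted): su (ˈku.fle) (ˈda:m) (ˈdun) (ˈreg) (ˈma:.da).
Foot heads: 2, 4, 5, 6, 7.
Primary stress on the leftmost head = syllable 2.
Primary stress: syllable 2 → su.ˈku.fle.da:m.dun.reg.ma:.da.

2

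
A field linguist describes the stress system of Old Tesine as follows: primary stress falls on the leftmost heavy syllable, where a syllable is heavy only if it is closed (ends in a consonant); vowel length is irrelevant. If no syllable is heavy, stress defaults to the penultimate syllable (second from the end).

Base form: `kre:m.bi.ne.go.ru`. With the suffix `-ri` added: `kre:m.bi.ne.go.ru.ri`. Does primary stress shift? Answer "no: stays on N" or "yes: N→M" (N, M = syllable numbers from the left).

Base `kre:m.bi.ne.go.ru` (5 syllables):
  Weights: 1 kre:m H, 2 bi L, 3 ne L, 4 go L, 5 ru L.
  Heavy syllables in the domain: 1. The leftmost is syllable 1 (kre:m).
  → primary stress on syllable 1.
Suffixed `kre:m.bi.ne.go.ru.ri` (6 syllables):
  Weights: 1 kre:m H, 2 bi L, 3 ne L, 4 go L, 5 ru L, 6 ri L.
  Heavy syllables in the domain: 1. The leftmost is syllable 1 (kre:m).
  → primary stress on syllable 1.

no: stays on 1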